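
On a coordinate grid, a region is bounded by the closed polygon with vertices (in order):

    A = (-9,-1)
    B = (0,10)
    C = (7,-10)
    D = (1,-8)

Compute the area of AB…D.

139.5

Σ = (-90) + (-70) + (-46) + (-73) = -279
Area = |Σ|/2 = 139.5.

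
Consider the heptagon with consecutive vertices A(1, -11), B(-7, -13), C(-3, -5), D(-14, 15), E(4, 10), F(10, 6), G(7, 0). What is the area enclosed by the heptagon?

Σ = (-90) + (-4) + (-115) + (-200) + (-76) + (-42) + (-77) = -604
Area = |Σ|/2 = 302.

302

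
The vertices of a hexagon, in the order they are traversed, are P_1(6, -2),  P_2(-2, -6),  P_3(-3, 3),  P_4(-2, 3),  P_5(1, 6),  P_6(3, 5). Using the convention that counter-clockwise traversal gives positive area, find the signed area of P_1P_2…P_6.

-65.5

Apply the shoelace (surveyor's) formula: 2A = Σ (x_i·y_{i+1} − x_{i+1}·y_i), indices taken mod 6.
Cross-terms: -40, -24, -3, -15, -13, -36  ⇒  Σ = -131
Signed area = Σ/2 = -65.5 (negative ⇒ clockwise traversal).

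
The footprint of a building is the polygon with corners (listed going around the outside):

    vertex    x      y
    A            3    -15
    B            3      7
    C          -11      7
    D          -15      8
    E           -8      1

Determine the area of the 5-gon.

Apply the shoelace formula: 2A = Σ (x_i·y_{i+1} − x_{i+1}·y_i), indices taken mod 5.
Cross-terms: 66, 98, 17, 49, 117  ⇒  Σ = 347
Area = |Σ|/2 = 173.5.

173.5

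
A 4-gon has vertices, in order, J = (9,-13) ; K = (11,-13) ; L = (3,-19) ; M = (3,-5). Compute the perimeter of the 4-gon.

|JK| = √((2)² + (0)²) = √4 = 2
|KL| = √((-8)² + (-6)²) = √100 = 10
|LM| = √((0)² + (14)²) = √196 = 14
|MJ| = √((6)² + (-8)²) = √100 = 10
Perimeter = 2 + 10 + 14 + 10 = 36.

36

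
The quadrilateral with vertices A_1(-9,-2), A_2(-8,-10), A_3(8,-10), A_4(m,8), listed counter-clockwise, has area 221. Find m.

9

Write out the shoelace sum; only the two edges meeting at A_4 involve m:
2·Area = [(8·8 − m·(-10)) + (m·(-2) − (-9)·8)] + 234
       = 8·m + 370 = 442
⇒ m = 9.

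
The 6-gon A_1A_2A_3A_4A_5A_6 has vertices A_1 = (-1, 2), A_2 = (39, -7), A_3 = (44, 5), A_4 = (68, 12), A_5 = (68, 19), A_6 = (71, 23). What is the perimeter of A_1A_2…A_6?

|A_1A_2| = √((40)² + (-9)²) = √1681 = 41
|A_2A_3| = √((5)² + (12)²) = √169 = 13
|A_3A_4| = √((24)² + (7)²) = √625 = 25
|A_4A_5| = √((0)² + (7)²) = √49 = 7
|A_5A_6| = √((3)² + (4)²) = √25 = 5
|A_6A_1| = √((-72)² + (-21)²) = √5625 = 75
Perimeter = 41 + 13 + 25 + 7 + 5 + 75 = 166.

166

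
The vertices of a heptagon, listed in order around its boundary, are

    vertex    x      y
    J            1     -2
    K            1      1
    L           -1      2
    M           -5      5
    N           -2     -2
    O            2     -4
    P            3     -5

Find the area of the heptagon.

22

Σ = (3) + (3) + (5) + (20) + (12) + (2) + (-1) = 44
Area = |Σ|/2 = 22.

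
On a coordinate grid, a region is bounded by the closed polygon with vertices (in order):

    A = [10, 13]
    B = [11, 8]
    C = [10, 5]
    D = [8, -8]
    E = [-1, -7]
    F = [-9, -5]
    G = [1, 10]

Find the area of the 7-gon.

251

Apply Gauss's area formula: 2A = Σ (x_i·y_{i+1} − x_{i+1}·y_i), indices taken mod 7.
Σ = (-63) + (-25) + (-120) + (-64) + (-58) + (-85) + (-87) = -502
Area = |Σ|/2 = 251.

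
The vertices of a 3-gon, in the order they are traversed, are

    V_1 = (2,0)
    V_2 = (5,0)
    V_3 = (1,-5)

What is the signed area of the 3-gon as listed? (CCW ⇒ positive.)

-7.5

Apply the shoelace formula: 2A = Σ (x_i·y_{i+1} − x_{i+1}·y_i), indices taken mod 3.
Cross-terms: 0, -25, 10  ⇒  Σ = -15
Signed area = Σ/2 = -7.5 (negative ⇒ clockwise traversal).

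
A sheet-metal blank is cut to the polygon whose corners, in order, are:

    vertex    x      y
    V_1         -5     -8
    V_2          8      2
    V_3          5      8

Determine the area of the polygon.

Cross-terms: 54, 54, 0  ⇒  Σ = 108
Area = |Σ|/2 = 54.

54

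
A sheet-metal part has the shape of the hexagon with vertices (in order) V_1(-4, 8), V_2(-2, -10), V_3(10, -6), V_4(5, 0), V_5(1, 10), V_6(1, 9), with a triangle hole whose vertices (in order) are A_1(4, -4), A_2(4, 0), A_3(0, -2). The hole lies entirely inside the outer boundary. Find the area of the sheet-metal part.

137.5

Outer boundary:
Apply the shoelace formula: 2A = Σ (x_i·y_{i+1} − x_{i+1}·y_i), indices taken mod 6.
Cross-terms: 56, 112, 30, 50, -1, 44  ⇒  Σ = 291
Area = |Σ|/2 = 145.5.
Hole:
Apply Gauss's area formula: 2A = Σ (x_i·y_{i+1} − x_{i+1}·y_i), indices taken mod 3.
Σ = (16) + (-8) + (8) = 16
Area = |Σ|/2 = 8.
Net area = 145.5 − 8 = 137.5.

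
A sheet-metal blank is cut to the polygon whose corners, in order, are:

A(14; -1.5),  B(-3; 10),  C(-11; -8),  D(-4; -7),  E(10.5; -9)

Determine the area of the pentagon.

Σ = (135.5) + (134) + (45) + (109.5) + (110.25) = 534.25
Area = |Σ|/2 = 267.125.

267.125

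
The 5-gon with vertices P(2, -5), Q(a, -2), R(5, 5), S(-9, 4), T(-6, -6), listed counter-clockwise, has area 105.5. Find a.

2

Write out the shoelace sum; only the two edges meeting at Q involve a:
2·Area = [(2·(-2) − a·(-5)) + (a·5 − 5·(-2))] + 185
       = 10·a + 191 = 211
⇒ a = 2.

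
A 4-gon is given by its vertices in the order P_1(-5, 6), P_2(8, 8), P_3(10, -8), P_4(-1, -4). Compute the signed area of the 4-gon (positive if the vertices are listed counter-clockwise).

Apply Gauss's area formula: 2A = Σ (x_i·y_{i+1} − x_{i+1}·y_i), indices taken mod 4.
Cross-terms: -88, -144, -48, -26  ⇒  Σ = -306
Signed area = Σ/2 = -153 (negative ⇒ clockwise traversal).

-153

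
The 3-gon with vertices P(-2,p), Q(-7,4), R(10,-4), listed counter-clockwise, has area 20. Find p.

The doubled signed area Σ (x_i y_{i+1} − x_{i+1} y_i) is linear in p.
With p=0 it equals -28; the coefficient of p is 17 (from the two edges through P).
So 17·p + -28 = 2·20 = 40 ⇒ p = 4.

4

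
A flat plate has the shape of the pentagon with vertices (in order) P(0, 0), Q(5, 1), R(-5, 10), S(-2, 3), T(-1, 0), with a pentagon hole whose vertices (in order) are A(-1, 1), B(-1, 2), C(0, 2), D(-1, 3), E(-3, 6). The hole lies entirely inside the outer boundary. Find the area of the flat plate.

29

Outer boundary:
Cross-terms: 0, 55, 5, 3, 0  ⇒  Σ = 63
Area = |Σ|/2 = 31.5.
Hole:
Apply the shoelace (surveyor's) formula: 2A = Σ (x_i·y_{i+1} − x_{i+1}·y_i), indices taken mod 5.
Σ = (-1) + (-2) + (2) + (3) + (3) = 5
Area = |Σ|/2 = 2.5.
Net area = 31.5 − 2.5 = 29.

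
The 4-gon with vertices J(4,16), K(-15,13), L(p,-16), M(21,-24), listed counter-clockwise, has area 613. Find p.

Write out the shoelace sum; only the two edges meeting at L involve p:
2·Area = [((-15)·(-16) − p·13) + (p·(-24) − 21·(-16))] + 724
       = -37·p + 1300 = 1226
⇒ p = 2.

2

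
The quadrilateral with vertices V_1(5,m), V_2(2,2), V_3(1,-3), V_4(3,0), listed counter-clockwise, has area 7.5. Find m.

4

The doubled signed area Σ (x_i y_{i+1} − x_{i+1} y_i) is linear in m.
With m=0 it equals 11; the coefficient of m is 1 (from the two edges through V_1).
So 1·m + 11 = 2·7.5 = 15 ⇒ m = 4.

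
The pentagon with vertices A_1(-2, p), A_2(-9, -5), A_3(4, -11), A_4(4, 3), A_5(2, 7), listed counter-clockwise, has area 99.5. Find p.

Write out the shoelace sum; only the two edges meeting at A_1 involve p:
2·Area = [(2·p − (-2)·7) + ((-2)·(-5) − (-9)·p)] + 197
       = 11·p + 221 = 199
⇒ p = -2.

-2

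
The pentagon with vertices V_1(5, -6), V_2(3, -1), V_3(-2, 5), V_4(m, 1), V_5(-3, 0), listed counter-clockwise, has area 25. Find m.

-1

Write out the shoelace sum; only the two edges meeting at V_4 involve m:
2·Area = [((-2)·1 − m·5) + (m·0 − (-3)·1)] + 44
       = -5·m + 45 = 50
⇒ m = -1.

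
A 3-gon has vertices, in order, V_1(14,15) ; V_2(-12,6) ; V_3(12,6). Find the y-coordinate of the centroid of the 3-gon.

9

Apply Gauss's area formula. First the cross-terms c_i = x_i·y_{i+1} − x_{i+1}·y_i:
  264, -144, 96  ⇒  2A = 216, A = 108.
Then Σ (y_i + y_{i+1})·c_i = 5832, so ȳ = 5832 / (6·108) = 9.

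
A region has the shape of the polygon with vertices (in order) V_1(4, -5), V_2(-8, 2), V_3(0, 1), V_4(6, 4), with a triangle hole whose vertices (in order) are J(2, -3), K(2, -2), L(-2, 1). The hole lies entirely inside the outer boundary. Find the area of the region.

44

Outer boundary:
Apply the shoelace formula: 2A = Σ (x_i·y_{i+1} − x_{i+1}·y_i), indices taken mod 4.
Σ = (-32) + (-8) + (-6) + (-46) = -92
Area = |Σ|/2 = 46.
Hole:
Apply the shoelace (surveyor's) formula: 2A = Σ (x_i·y_{i+1} − x_{i+1}·y_i), indices taken mod 3.
Cross-terms: 2, -2, 4  ⇒  Σ = 4
Area = |Σ|/2 = 2.
Net area = 46 − 2 = 44.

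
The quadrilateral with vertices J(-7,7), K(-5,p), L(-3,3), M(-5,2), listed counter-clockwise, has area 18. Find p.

Write out the shoelace sum; only the two edges meeting at K involve p:
2·Area = [((-7)·p − (-5)·7) + ((-5)·3 − (-3)·p)] + -12
       = -4·p + 8 = 36
⇒ p = -7.

-7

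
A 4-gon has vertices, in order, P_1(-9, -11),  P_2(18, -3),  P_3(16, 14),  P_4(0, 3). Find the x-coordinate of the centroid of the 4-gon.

85/12

Apply Gauss's area formula. First the cross-terms c_i = x_i·y_{i+1} − x_{i+1}·y_i:
  225, 300, 48, 27  ⇒  2A = 600, A = 300.
Then Σ (x_i + x_{i+1})·c_i = 12750, so x̄ = 12750 / (6·300) = 85/12.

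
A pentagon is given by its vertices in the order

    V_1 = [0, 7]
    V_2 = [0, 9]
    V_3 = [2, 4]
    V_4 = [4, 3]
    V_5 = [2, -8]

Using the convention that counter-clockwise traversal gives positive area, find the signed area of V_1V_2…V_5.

Apply the shoelace (surveyor's) formula: 2A = Σ (x_i·y_{i+1} − x_{i+1}·y_i), indices taken mod 5.
Cross-terms: 0, -18, -10, -38, 14  ⇒  Σ = -52
Signed area = Σ/2 = -26 (negative ⇒ clockwise traversal).

-26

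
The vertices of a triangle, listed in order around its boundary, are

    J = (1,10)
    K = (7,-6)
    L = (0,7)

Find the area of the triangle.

Apply the shoelace formula: 2A = Σ (x_i·y_{i+1} − x_{i+1}·y_i), indices taken mod 3.
J→K: (1)(-6) − (7)(10) = -76
K→L: (7)(7) − (0)(-6) = 49
L→J: (0)(10) − (1)(7) = -7
Σ = -34
Area = |Σ|/2 = 17.

17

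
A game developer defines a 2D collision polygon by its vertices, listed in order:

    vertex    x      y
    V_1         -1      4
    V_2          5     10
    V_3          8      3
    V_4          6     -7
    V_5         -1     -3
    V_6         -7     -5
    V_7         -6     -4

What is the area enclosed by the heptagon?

120

Σ = (-30) + (-65) + (-74) + (-25) + (-16) + (-2) + (-28) = -240
Area = |Σ|/2 = 120.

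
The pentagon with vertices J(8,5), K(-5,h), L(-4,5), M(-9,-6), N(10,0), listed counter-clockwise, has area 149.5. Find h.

Write out the shoelace sum; only the two edges meeting at K involve h:
2·Area = [(8·h − (-5)·5) + ((-5)·5 − (-4)·h)] + 179
       = 12·h + 179 = 299
⇒ h = 10.

10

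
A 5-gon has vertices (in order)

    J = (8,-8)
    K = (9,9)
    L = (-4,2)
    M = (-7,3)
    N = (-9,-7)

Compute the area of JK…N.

202

Apply Gauss's area formula: 2A = Σ (x_i·y_{i+1} − x_{i+1}·y_i), indices taken mod 5.
Cross-terms: 144, 54, 2, 76, 128  ⇒  Σ = 404
Area = |Σ|/2 = 202.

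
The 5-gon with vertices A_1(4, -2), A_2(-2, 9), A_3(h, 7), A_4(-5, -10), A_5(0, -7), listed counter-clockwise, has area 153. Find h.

The doubled signed area Σ (x_i y_{i+1} − x_{i+1} y_i) is linear in h.
With h=0 it equals 116; the coefficient of h is -19 (from the two edges through A_3).
So -19·h + 116 = 2·153 = 306 ⇒ h = -10.

-10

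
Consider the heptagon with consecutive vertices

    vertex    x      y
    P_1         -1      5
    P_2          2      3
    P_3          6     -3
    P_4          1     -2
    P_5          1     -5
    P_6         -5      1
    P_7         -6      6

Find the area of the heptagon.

60.5

Apply the shoelace (surveyor's) formula: 2A = Σ (x_i·y_{i+1} − x_{i+1}·y_i), indices taken mod 7.
Σ = (-13) + (-24) + (-9) + (-3) + (-24) + (-24) + (-24) = -121
Area = |Σ|/2 = 60.5.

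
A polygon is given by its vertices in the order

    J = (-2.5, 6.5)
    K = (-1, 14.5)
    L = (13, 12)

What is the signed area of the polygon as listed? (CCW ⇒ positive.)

-57.875

Apply the shoelace (surveyor's) formula: 2A = Σ (x_i·y_{i+1} − x_{i+1}·y_i), indices taken mod 3.
Σ = (-29.75) + (-200.5) + (114.5) = -115.75
Signed area = Σ/2 = -57.875 (negative ⇒ clockwise traversal).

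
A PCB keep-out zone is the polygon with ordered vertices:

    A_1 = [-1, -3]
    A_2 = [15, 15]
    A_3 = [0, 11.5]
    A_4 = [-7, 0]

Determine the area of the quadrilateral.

Apply the shoelace (surveyor's) formula: 2A = Σ (x_i·y_{i+1} − x_{i+1}·y_i), indices taken mod 4.
Σ = (30) + (172.5) + (80.5) + (21) = 304
Area = |Σ|/2 = 152.

152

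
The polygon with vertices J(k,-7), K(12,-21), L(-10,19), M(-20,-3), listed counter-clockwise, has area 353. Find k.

-3

The doubled signed area Σ (x_i y_{i+1} − x_{i+1} y_i) is linear in k.
With k=0 it equals 652; the coefficient of k is -18 (from the two edges through J).
So -18·k + 652 = 2·353 = 706 ⇒ k = -3.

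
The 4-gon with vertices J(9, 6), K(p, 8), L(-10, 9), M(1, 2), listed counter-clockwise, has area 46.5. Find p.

-6

The doubled signed area Σ (x_i y_{i+1} − x_{i+1} y_i) is linear in p.
With p=0 it equals 111; the coefficient of p is 3 (from the two edges through K).
So 3·p + 111 = 2·46.5 = 93 ⇒ p = -6.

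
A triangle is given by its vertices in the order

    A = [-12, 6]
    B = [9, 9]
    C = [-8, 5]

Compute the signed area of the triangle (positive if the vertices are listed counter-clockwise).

-16.5

Σ = (-162) + (117) + (12) = -33
Signed area = Σ/2 = -16.5 (negative ⇒ clockwise traversal).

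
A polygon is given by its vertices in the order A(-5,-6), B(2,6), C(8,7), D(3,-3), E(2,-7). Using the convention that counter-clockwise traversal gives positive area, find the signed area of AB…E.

Apply the surveyor's formula: 2A = Σ (x_i·y_{i+1} − x_{i+1}·y_i), indices taken mod 5.
Σ = (-18) + (-34) + (-45) + (-15) + (-47) = -159
Signed area = Σ/2 = -79.5 (negative ⇒ clockwise traversal).

-79.5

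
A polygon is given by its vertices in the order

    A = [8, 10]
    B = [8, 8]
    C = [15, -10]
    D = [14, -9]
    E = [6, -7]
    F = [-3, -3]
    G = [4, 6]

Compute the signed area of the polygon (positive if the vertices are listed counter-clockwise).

-154

Apply Gauss's area formula: 2A = Σ (x_i·y_{i+1} − x_{i+1}·y_i), indices taken mod 7.
Cross-terms: -16, -200, 5, -44, -39, -6, -8  ⇒  Σ = -308
Signed area = Σ/2 = -154 (negative ⇒ clockwise traversal).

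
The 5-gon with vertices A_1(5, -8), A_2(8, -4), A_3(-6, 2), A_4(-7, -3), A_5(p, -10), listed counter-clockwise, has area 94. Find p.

Write out the shoelace sum; only the two edges meeting at A_5 involve p:
2·Area = [((-7)·(-10) − p·(-3)) + (p·(-8) − 5·(-10))] + 68
       = -5·p + 188 = 188
⇒ p = 0.

0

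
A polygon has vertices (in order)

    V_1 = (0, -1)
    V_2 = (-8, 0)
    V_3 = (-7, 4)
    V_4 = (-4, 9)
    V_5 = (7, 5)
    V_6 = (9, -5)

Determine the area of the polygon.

129.5

Apply the surveyor's formula: 2A = Σ (x_i·y_{i+1} − x_{i+1}·y_i), indices taken mod 6.
Σ = (-8) + (-32) + (-47) + (-83) + (-80) + (-9) = -259
Area = |Σ|/2 = 129.5.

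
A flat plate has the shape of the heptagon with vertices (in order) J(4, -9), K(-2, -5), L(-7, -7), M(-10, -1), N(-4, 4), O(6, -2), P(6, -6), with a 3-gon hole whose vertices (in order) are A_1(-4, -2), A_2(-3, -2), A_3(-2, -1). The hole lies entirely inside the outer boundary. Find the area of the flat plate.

Outer boundary:
Σ = (-38) + (-21) + (-63) + (-44) + (-16) + (-24) + (-30) = -236
Area = |Σ|/2 = 118.
Hole:
Apply the surveyor's formula: 2A = Σ (x_i·y_{i+1} − x_{i+1}·y_i), indices taken mod 3.
A_1→A_2: (-4)(-2) − (-3)(-2) = 2
A_2→A_3: (-3)(-1) − (-2)(-2) = -1
A_3→A_1: (-2)(-2) − (-4)(-1) = 0
Σ = 1
Area = |Σ|/2 = 0.5.
Net area = 118 − 0.5 = 117.5.

117.5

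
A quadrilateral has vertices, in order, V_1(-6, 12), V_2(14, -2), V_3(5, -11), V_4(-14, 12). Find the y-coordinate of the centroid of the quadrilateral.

149/105

Apply the shoelace (surveyor's) formula. First the cross-terms c_i = x_i·y_{i+1} − x_{i+1}·y_i:
  -156, -144, -94, -96  ⇒  2A = -490, A = -245.
Then Σ (y_i + y_{i+1})·c_i = -2086, so ȳ = -2086 / (6·(-245)) = 149/105.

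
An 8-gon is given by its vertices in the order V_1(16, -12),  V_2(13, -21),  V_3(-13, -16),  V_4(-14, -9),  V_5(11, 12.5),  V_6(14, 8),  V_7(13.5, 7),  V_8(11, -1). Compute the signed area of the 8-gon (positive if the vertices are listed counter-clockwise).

Apply the surveyor's formula: 2A = Σ (x_i·y_{i+1} − x_{i+1}·y_i), indices taken mod 8.
V_1→V_2: (16)(-21) − (13)(-12) = -180
V_2→V_3: (13)(-16) − (-13)(-21) = -481
V_3→V_4: (-13)(-9) − (-14)(-16) = -107
V_4→V_5: (-14)(12.5) − (11)(-9) = -76
V_5→V_6: (11)(8) − (14)(12.5) = -87
V_6→V_7: (14)(7) − (13.5)(8) = -10
V_7→V_8: (13.5)(-1) − (11)(7) = -90.5
V_8→V_1: (11)(-12) − (16)(-1) = -116
Σ = -1147.5
Signed area = Σ/2 = -573.75 (negative ⇒ clockwise traversal).

-573.75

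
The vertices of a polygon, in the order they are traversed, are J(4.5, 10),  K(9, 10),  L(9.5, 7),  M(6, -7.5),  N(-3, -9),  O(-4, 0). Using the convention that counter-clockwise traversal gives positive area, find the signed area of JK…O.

Apply the surveyor's formula: 2A = Σ (x_i·y_{i+1} − x_{i+1}·y_i), indices taken mod 6.
Σ = (-45) + (-32) + (-113.25) + (-76.5) + (-36) + (-40) = -342.75
Signed area = Σ/2 = -171.375 (negative ⇒ clockwise traversal).

-171.375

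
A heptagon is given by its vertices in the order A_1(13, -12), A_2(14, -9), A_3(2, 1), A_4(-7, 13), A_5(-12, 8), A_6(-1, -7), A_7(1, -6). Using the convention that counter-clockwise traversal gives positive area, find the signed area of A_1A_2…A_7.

Apply the shoelace (surveyor's) formula: 2A = Σ (x_i·y_{i+1} − x_{i+1}·y_i), indices taken mod 7.
Cross-terms: 51, 32, 33, 100, 92, 13, 66  ⇒  Σ = 387
Signed area = Σ/2 = 193.5 (positive ⇒ counter-clockwise traversal).

193.5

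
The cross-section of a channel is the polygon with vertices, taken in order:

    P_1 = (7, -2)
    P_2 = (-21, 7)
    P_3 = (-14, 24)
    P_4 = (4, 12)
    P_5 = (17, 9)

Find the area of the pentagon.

Σ = (7) + (-406) + (-264) + (-168) + (-97) = -928
Area = |Σ|/2 = 464.

464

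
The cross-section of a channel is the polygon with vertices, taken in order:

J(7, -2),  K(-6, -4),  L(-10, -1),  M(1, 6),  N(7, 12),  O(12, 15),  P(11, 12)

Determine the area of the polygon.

164.5

Apply Gauss's area formula: 2A = Σ (x_i·y_{i+1} − x_{i+1}·y_i), indices taken mod 7.
Cross-terms: -40, -34, -59, -30, -39, -21, -106  ⇒  Σ = -329
Area = |Σ|/2 = 164.5.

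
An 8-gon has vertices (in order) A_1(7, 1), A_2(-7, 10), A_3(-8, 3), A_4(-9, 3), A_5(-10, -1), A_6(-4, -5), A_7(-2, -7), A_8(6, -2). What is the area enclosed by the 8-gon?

Σ = (77) + (59) + (3) + (39) + (46) + (18) + (46) + (20) = 308
Area = |Σ|/2 = 154.

154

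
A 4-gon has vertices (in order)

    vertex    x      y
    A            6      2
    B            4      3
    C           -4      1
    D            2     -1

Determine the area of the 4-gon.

Apply the shoelace formula: 2A = Σ (x_i·y_{i+1} − x_{i+1}·y_i), indices taken mod 4.
Σ = (10) + (16) + (2) + (10) = 38
Area = |Σ|/2 = 19.

19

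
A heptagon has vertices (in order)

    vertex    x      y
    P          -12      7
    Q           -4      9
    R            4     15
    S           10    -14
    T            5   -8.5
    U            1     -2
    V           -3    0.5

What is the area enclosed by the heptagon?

Apply the surveyor's formula: 2A = Σ (x_i·y_{i+1} − x_{i+1}·y_i), indices taken mod 7.
Σ = (-80) + (-96) + (-206) + (-15) + (-1.5) + (-5.5) + (-15) = -419
Area = |Σ|/2 = 209.5.

209.5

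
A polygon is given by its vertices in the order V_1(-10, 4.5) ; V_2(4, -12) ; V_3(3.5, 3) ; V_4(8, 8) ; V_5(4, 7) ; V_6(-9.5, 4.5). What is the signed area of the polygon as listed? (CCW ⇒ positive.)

Apply the surveyor's formula: 2A = Σ (x_i·y_{i+1} − x_{i+1}·y_i), indices taken mod 6.
V_1→V_2: (-10)(-12) − (4)(4.5) = 102
V_2→V_3: (4)(3) − (3.5)(-12) = 54
V_3→V_4: (3.5)(8) − (8)(3) = 4
V_4→V_5: (8)(7) − (4)(8) = 24
V_5→V_6: (4)(4.5) − (-9.5)(7) = 84.5
V_6→V_1: (-9.5)(4.5) − (-10)(4.5) = 2.25
Σ = 270.75
Signed area = Σ/2 = 135.375 (positive ⇒ counter-clockwise traversal).

135.375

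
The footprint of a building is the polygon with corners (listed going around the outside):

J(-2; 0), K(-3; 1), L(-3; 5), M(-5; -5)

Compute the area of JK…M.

8

Apply the surveyor's formula: 2A = Σ (x_i·y_{i+1} − x_{i+1}·y_i), indices taken mod 4.
Σ = (-2) + (-12) + (40) + (-10) = 16
Area = |Σ|/2 = 8.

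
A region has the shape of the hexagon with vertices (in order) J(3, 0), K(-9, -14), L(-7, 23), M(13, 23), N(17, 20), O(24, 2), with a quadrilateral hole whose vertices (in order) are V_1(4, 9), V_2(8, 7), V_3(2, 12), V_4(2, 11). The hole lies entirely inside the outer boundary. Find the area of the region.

690

Outer boundary:
Apply the surveyor's formula: 2A = Σ (x_i·y_{i+1} − x_{i+1}·y_i), indices taken mod 6.
Σ = (-42) + (-305) + (-460) + (-131) + (-446) + (-6) = -1390
Area = |Σ|/2 = 695.
Hole:
Apply Gauss's area formula: 2A = Σ (x_i·y_{i+1} − x_{i+1}·y_i), indices taken mod 4.
Σ = (-44) + (82) + (-2) + (-26) = 10
Area = |Σ|/2 = 5.
Net area = 695 − 5 = 690.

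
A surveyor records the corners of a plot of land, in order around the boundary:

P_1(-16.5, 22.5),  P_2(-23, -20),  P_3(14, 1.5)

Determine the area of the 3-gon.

Σ = (847.5) + (245.5) + (339.75) = 1432.75
Area = |Σ|/2 = 716.375.

716.375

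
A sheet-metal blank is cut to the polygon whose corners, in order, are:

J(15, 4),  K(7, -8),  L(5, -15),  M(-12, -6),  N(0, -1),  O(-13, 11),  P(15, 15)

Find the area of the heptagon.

474.5

Apply the shoelace formula: 2A = Σ (x_i·y_{i+1} − x_{i+1}·y_i), indices taken mod 7.
Cross-terms: -148, -65, -210, 12, -13, -360, -165  ⇒  Σ = -949
Area = |Σ|/2 = 474.5.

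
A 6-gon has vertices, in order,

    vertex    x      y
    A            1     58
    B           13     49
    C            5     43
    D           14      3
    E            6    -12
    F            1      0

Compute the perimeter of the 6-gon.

|AB| = √((12)² + (-9)²) = √225 = 15
|BC| = √((-8)² + (-6)²) = √100 = 10
|CD| = √((9)² + (-40)²) = √1681 = 41
|DE| = √((-8)² + (-15)²) = √289 = 17
|EF| = √((-5)² + (12)²) = √169 = 13
|FA| = √((0)² + (58)²) = √3364 = 58
Perimeter = 15 + 10 + 41 + 17 + 13 + 58 = 154.

154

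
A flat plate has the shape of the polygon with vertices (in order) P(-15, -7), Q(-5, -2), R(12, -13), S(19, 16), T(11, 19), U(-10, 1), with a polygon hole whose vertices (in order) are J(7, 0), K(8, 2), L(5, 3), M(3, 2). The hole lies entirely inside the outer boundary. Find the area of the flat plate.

489.5

Outer boundary:
P→Q: (-15)(-2) − (-5)(-7) = -5
Q→R: (-5)(-13) − (12)(-2) = 89
R→S: (12)(16) − (19)(-13) = 439
S→T: (19)(19) − (11)(16) = 185
T→U: (11)(1) − (-10)(19) = 201
U→P: (-10)(-7) − (-15)(1) = 85
Σ = 994
Area = |Σ|/2 = 497.
Hole:
Cross-terms: 14, 14, 1, -14  ⇒  Σ = 15
Area = |Σ|/2 = 7.5.
Net area = 497 − 7.5 = 489.5.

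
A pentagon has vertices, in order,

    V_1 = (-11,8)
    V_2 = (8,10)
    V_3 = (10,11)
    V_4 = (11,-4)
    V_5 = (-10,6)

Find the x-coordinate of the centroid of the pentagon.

Apply the shoelace formula. First the cross-terms c_i = x_i·y_{i+1} − x_{i+1}·y_i:
  -174, -12, -161, 26, -14  ⇒  2A = -335, A = -167.5.
Then Σ (x_i + x_{i+1})·c_i = -2755, so x̄ = -2755 / (6·(-167.5)) = 551/201.

551/201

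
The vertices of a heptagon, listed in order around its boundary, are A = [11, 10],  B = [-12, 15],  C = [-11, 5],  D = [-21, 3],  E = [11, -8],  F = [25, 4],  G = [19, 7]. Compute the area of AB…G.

526.5

Σ = (285) + (105) + (72) + (135) + (244) + (99) + (113) = 1053
Area = |Σ|/2 = 526.5.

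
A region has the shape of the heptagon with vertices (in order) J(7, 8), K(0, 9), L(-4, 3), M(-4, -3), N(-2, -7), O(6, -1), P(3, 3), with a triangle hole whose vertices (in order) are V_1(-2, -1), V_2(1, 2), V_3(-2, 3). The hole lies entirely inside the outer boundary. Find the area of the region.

Outer boundary:
Σ = (63) + (36) + (24) + (22) + (44) + (21) + (3) = 213
Area = |Σ|/2 = 106.5.
Hole:
Apply the shoelace formula: 2A = Σ (x_i·y_{i+1} − x_{i+1}·y_i), indices taken mod 3.
Cross-terms: -3, 7, 8  ⇒  Σ = 12
Area = |Σ|/2 = 6.
Net area = 106.5 − 6 = 100.5.

100.5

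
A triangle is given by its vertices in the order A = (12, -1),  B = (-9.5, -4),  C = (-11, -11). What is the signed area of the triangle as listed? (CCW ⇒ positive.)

Apply the shoelace (surveyor's) formula: 2A = Σ (x_i·y_{i+1} − x_{i+1}·y_i), indices taken mod 3.
Σ = (-57.5) + (60.5) + (143) = 146
Signed area = Σ/2 = 73 (positive ⇒ counter-clockwise traversal).

73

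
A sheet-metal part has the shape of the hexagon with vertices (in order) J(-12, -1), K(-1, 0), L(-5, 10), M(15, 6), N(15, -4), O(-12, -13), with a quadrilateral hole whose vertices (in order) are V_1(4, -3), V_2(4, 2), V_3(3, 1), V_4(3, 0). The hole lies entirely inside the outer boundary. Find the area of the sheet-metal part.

Outer boundary:
Σ = (-1) + (-10) + (-180) + (-150) + (-243) + (-144) = -728
Area = |Σ|/2 = 364.
Hole:
Σ = (20) + (-2) + (-3) + (-9) = 6
Area = |Σ|/2 = 3.
Net area = 364 − 3 = 361.

361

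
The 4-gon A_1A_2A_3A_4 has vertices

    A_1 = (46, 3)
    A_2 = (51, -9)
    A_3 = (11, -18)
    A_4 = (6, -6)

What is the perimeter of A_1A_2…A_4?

|A_1A_2| = √((5)² + (-12)²) = √169 = 13
|A_2A_3| = √((-40)² + (-9)²) = √1681 = 41
|A_3A_4| = √((-5)² + (12)²) = √169 = 13
|A_4A_1| = √((40)² + (9)²) = √1681 = 41
Perimeter = 13 + 41 + 13 + 41 = 108.

108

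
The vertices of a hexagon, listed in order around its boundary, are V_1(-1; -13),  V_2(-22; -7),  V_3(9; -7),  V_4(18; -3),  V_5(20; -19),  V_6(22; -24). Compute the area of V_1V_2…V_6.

308.5

V_1→V_2: (-1)(-7) − (-22)(-13) = -279
V_2→V_3: (-22)(-7) − (9)(-7) = 217
V_3→V_4: (9)(-3) − (18)(-7) = 99
V_4→V_5: (18)(-19) − (20)(-3) = -282
V_5→V_6: (20)(-24) − (22)(-19) = -62
V_6→V_1: (22)(-13) − (-1)(-24) = -310
Σ = -617
Area = |Σ|/2 = 308.5.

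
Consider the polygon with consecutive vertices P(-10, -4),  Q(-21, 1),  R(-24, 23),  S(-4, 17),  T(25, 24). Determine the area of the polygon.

Cross-terms: -94, -459, -316, -521, 140  ⇒  Σ = -1250
Area = |Σ|/2 = 625.

625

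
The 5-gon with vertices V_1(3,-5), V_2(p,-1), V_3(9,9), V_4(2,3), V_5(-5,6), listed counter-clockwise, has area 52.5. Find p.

4

Write out the shoelace sum; only the two edges meeting at V_2 involve p:
2·Area = [(3·(-1) − p·(-5)) + (p·9 − 9·(-1))] + 43
       = 14·p + 49 = 105
⇒ p = 4.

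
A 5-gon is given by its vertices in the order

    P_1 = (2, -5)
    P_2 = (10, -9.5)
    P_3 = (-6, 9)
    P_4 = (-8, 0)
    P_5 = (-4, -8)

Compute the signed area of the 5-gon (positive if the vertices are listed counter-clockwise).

Apply Gauss's area formula: 2A = Σ (x_i·y_{i+1} − x_{i+1}·y_i), indices taken mod 5.
Cross-terms: 31, 33, 72, 64, 36  ⇒  Σ = 236
Signed area = Σ/2 = 118 (positive ⇒ counter-clockwise traversal).

118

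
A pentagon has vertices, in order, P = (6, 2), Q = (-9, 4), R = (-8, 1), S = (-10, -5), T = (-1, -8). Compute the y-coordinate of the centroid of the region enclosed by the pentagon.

-271/177

Apply Gauss's area formula. First the cross-terms c_i = x_i·y_{i+1} − x_{i+1}·y_i:
  42, 23, 50, 75, 46  ⇒  2A = 236, A = 118.
Then Σ (y_i + y_{i+1})·c_i = -1084, so ȳ = -1084 / (6·118) = -271/177.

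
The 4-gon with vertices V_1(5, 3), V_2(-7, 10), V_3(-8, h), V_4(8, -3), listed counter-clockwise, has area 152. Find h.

Write out the shoelace sum; only the two edges meeting at V_3 involve h:
2·Area = [((-7)·h − (-8)·10) + ((-8)·(-3) − 8·h)] + 110
       = -15·h + 214 = 304
⇒ h = -6.

-6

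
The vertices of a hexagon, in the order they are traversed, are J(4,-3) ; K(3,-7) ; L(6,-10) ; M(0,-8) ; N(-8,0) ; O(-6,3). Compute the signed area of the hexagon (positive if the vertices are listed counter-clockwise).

-68.5

Σ = (-19) + (12) + (-48) + (-64) + (-24) + (6) = -137
Signed area = Σ/2 = -68.5 (negative ⇒ clockwise traversal).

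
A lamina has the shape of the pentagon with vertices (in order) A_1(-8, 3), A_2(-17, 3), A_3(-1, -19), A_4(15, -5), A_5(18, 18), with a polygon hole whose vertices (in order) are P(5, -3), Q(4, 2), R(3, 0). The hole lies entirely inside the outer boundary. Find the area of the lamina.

597

Outer boundary:
Apply the shoelace (surveyor's) formula: 2A = Σ (x_i·y_{i+1} − x_{i+1}·y_i), indices taken mod 5.
Σ = (27) + (326) + (290) + (360) + (198) = 1201
Area = |Σ|/2 = 600.5.
Hole:
P→Q: (5)(2) − (4)(-3) = 22
Q→R: (4)(0) − (3)(2) = -6
R→P: (3)(-3) − (5)(0) = -9
Σ = 7
Area = |Σ|/2 = 3.5.
Net area = 600.5 − 3.5 = 597.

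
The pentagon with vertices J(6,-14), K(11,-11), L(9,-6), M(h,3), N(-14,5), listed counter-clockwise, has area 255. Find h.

The doubled signed area Σ (x_i y_{i+1} − x_{i+1} y_i) is linear in h.
With h=0 it equals 356; the coefficient of h is 11 (from the two edges through M).
So 11·h + 356 = 2·255 = 510 ⇒ h = 14.

14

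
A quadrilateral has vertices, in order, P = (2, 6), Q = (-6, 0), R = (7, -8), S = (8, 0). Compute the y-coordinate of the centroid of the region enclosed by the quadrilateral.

-2/3

Apply the shoelace (surveyor's) formula. First the cross-terms c_i = x_i·y_{i+1} − x_{i+1}·y_i:
  36, 48, 64, 48  ⇒  2A = 196, A = 98.
Then Σ (y_i + y_{i+1})·c_i = -392, so ȳ = -392 / (6·98) = -2/3.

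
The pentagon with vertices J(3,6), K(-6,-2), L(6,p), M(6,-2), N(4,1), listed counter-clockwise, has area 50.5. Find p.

The doubled signed area Σ (x_i y_{i+1} − x_{i+1} y_i) is linear in p.
With p=0 it equals 65; the coefficient of p is -12 (from the two edges through L).
So -12·p + 65 = 2·50.5 = 101 ⇒ p = -3.

-3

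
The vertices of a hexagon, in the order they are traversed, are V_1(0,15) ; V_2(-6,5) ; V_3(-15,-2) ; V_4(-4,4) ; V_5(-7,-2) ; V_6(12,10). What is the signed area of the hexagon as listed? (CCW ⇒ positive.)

Apply the shoelace (surveyor's) formula: 2A = Σ (x_i·y_{i+1} − x_{i+1}·y_i), indices taken mod 6.
V_1→V_2: (0)(5) − (-6)(15) = 90
V_2→V_3: (-6)(-2) − (-15)(5) = 87
V_3→V_4: (-15)(4) − (-4)(-2) = -68
V_4→V_5: (-4)(-2) − (-7)(4) = 36
V_5→V_6: (-7)(10) − (12)(-2) = -46
V_6→V_1: (12)(15) − (0)(10) = 180
Σ = 279
Signed area = Σ/2 = 139.5 (positive ⇒ counter-clockwise traversal).

139.5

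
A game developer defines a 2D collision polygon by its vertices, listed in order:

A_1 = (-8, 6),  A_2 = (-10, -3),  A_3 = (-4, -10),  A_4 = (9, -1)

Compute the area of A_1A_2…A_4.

156

A_1→A_2: (-8)(-3) − (-10)(6) = 84
A_2→A_3: (-10)(-10) − (-4)(-3) = 88
A_3→A_4: (-4)(-1) − (9)(-10) = 94
A_4→A_1: (9)(6) − (-8)(-1) = 46
Σ = 312
Area = |Σ|/2 = 156.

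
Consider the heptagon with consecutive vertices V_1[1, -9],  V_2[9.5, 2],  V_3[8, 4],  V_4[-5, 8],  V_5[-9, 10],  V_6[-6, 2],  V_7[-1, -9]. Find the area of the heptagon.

Apply the shoelace formula: 2A = Σ (x_i·y_{i+1} − x_{i+1}·y_i), indices taken mod 7.
Σ = (87.5) + (22) + (84) + (22) + (42) + (56) + (18) = 331.5
Area = |Σ|/2 = 165.75.

165.75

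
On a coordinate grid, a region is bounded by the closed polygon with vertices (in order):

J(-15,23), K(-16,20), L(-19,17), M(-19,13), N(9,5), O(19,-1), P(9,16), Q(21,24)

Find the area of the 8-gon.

Apply the surveyor's formula: 2A = Σ (x_i·y_{i+1} − x_{i+1}·y_i), indices taken mod 8.
Σ = (68) + (108) + (76) + (-212) + (-104) + (313) + (-120) + (843) = 972
Area = |Σ|/2 = 486.

486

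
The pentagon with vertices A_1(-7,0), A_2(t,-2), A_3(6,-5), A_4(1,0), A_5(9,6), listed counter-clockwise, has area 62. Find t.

-9

The doubled signed area Σ (x_i y_{i+1} − x_{i+1} y_i) is linear in t.
With t=0 it equals 79; the coefficient of t is -5 (from the two edges through A_2).
So -5·t + 79 = 2·62 = 124 ⇒ t = -9.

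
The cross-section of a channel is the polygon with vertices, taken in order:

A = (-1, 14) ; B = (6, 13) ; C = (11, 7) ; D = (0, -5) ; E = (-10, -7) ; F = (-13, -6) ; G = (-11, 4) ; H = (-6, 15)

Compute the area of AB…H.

331

Apply the shoelace formula: 2A = Σ (x_i·y_{i+1} − x_{i+1}·y_i), indices taken mod 8.
Σ = (-97) + (-101) + (-55) + (-50) + (-31) + (-118) + (-141) + (-69) = -662
Area = |Σ|/2 = 331.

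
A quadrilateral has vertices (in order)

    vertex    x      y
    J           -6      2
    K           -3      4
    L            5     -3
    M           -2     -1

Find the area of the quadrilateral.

25

Apply the shoelace formula: 2A = Σ (x_i·y_{i+1} − x_{i+1}·y_i), indices taken mod 4.
Σ = (-18) + (-11) + (-11) + (-10) = -50
Area = |Σ|/2 = 25.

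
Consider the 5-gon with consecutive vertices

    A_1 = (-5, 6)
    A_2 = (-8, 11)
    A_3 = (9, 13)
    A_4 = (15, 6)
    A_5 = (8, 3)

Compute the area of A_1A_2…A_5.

145.5

Apply the shoelace formula: 2A = Σ (x_i·y_{i+1} − x_{i+1}·y_i), indices taken mod 5.
A_1→A_2: (-5)(11) − (-8)(6) = -7
A_2→A_3: (-8)(13) − (9)(11) = -203
A_3→A_4: (9)(6) − (15)(13) = -141
A_4→A_5: (15)(3) − (8)(6) = -3
A_5→A_1: (8)(6) − (-5)(3) = 63
Σ = -291
Area = |Σ|/2 = 145.5.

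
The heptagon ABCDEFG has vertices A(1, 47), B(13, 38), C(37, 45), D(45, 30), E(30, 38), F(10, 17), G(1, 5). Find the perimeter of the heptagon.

160

|AB| = √((12)² + (-9)²) = √225 = 15
|BC| = √((24)² + (7)²) = √625 = 25
|CD| = √((8)² + (-15)²) = √289 = 17
|DE| = √((-15)² + (8)²) = √289 = 17
|EF| = √((-20)² + (-21)²) = √841 = 29
|FG| = √((-9)² + (-12)²) = √225 = 15
|GA| = √((0)² + (42)²) = √1764 = 42
Perimeter = 15 + 25 + 17 + 17 + 29 + 15 + 42 = 160.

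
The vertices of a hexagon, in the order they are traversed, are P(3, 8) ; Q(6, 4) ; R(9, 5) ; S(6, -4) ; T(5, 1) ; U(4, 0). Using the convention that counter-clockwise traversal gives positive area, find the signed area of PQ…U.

Apply Gauss's area formula: 2A = Σ (x_i·y_{i+1} − x_{i+1}·y_i), indices taken mod 6.
P→Q: (3)(4) − (6)(8) = -36
Q→R: (6)(5) − (9)(4) = -6
R→S: (9)(-4) − (6)(5) = -66
S→T: (6)(1) − (5)(-4) = 26
T→U: (5)(0) − (4)(1) = -4
U→P: (4)(8) − (3)(0) = 32
Σ = -54
Signed area = Σ/2 = -27 (negative ⇒ clockwise traversal).

-27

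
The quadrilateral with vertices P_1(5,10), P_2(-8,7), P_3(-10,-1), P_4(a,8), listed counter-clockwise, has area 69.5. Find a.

Write out the shoelace sum; only the two edges meeting at P_4 involve a:
2·Area = [((-10)·8 − a·(-1)) + (a·10 − 5·8)] + 193
       = 11·a + 73 = 139
⇒ a = 6.

6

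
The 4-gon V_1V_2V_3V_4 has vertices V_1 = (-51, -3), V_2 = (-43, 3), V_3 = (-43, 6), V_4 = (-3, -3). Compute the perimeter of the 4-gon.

|V_1V_2| = √((8)² + (6)²) = √100 = 10
|V_2V_3| = √((0)² + (3)²) = √9 = 3
|V_3V_4| = √((40)² + (-9)²) = √1681 = 41
|V_4V_1| = √((-48)² + (0)²) = √2304 = 48
Perimeter = 10 + 3 + 41 + 48 = 102.

102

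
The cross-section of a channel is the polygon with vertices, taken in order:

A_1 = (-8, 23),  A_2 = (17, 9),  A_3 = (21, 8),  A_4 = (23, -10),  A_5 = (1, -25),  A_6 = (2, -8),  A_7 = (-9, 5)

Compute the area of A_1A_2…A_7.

Σ = (-463) + (-53) + (-394) + (-565) + (42) + (-62) + (-167) = -1662
Area = |Σ|/2 = 831.

831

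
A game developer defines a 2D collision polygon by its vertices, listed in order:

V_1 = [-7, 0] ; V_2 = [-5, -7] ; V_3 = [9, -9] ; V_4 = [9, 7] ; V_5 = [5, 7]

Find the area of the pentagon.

189

Apply the shoelace formula: 2A = Σ (x_i·y_{i+1} − x_{i+1}·y_i), indices taken mod 5.
V_1→V_2: (-7)(-7) − (-5)(0) = 49
V_2→V_3: (-5)(-9) − (9)(-7) = 108
V_3→V_4: (9)(7) − (9)(-9) = 144
V_4→V_5: (9)(7) − (5)(7) = 28
V_5→V_1: (5)(0) − (-7)(7) = 49
Σ = 378
Area = |Σ|/2 = 189.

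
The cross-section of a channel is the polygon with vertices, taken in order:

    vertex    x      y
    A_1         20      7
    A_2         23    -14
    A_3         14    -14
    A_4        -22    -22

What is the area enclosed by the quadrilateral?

448.5

Apply Gauss's area formula: 2A = Σ (x_i·y_{i+1} − x_{i+1}·y_i), indices taken mod 4.
Σ = (-441) + (-126) + (-616) + (286) = -897
Area = |Σ|/2 = 448.5.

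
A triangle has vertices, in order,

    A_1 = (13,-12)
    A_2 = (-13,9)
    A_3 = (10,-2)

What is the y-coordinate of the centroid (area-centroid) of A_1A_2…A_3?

-5/3

Apply the shoelace formula. First the cross-terms c_i = x_i·y_{i+1} − x_{i+1}·y_i:
  -39, -64, -94  ⇒  2A = -197, A = -98.5.
Then Σ (y_i + y_{i+1})·c_i = 985, so ȳ = 985 / (6·(-98.5)) = -5/3.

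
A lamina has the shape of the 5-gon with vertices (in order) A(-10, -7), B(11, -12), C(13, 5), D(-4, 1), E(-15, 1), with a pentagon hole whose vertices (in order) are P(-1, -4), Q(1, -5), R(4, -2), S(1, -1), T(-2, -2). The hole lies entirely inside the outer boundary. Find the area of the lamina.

270

Outer boundary:
A→B: (-10)(-12) − (11)(-7) = 197
B→C: (11)(5) − (13)(-12) = 211
C→D: (13)(1) − (-4)(5) = 33
D→E: (-4)(1) − (-15)(1) = 11
E→A: (-15)(-7) − (-10)(1) = 115
Σ = 567
Area = |Σ|/2 = 283.5.
Hole:
P→Q: (-1)(-5) − (1)(-4) = 9
Q→R: (1)(-2) − (4)(-5) = 18
R→S: (4)(-1) − (1)(-2) = -2
S→T: (1)(-2) − (-2)(-1) = -4
T→P: (-2)(-4) − (-1)(-2) = 6
Σ = 27
Area = |Σ|/2 = 13.5.
Net area = 283.5 − 13.5 = 270.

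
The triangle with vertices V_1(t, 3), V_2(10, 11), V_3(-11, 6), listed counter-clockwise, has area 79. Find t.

8

Write out the shoelace sum; only the two edges meeting at V_1 involve t:
2·Area = [((-11)·3 − t·6) + (t·11 − 10·3)] + 181
       = 5·t + 118 = 158
⇒ t = 8.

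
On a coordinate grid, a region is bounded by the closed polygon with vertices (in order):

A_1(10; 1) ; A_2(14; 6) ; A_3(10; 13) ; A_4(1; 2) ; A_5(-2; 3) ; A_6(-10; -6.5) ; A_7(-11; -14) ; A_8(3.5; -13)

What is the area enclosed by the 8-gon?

Σ = (46) + (122) + (7) + (7) + (43) + (68.5) + (192) + (133.5) = 619
Area = |Σ|/2 = 309.5.

309.5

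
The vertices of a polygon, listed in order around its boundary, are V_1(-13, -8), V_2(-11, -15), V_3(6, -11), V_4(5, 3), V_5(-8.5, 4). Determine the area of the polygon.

Apply the shoelace (surveyor's) formula: 2A = Σ (x_i·y_{i+1} − x_{i+1}·y_i), indices taken mod 5.
V_1→V_2: (-13)(-15) − (-11)(-8) = 107
V_2→V_3: (-11)(-11) − (6)(-15) = 211
V_3→V_4: (6)(3) − (5)(-11) = 73
V_4→V_5: (5)(4) − (-8.5)(3) = 45.5
V_5→V_1: (-8.5)(-8) − (-13)(4) = 120
Σ = 556.5
Area = |Σ|/2 = 278.25.

278.25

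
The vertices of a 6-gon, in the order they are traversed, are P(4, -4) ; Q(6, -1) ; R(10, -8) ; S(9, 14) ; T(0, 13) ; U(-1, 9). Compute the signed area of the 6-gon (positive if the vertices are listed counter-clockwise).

Apply the surveyor's formula: 2A = Σ (x_i·y_{i+1} − x_{i+1}·y_i), indices taken mod 6.
Cross-terms: 20, -38, 212, 117, 13, -32  ⇒  Σ = 292
Signed area = Σ/2 = 146 (positive ⇒ counter-clockwise traversal).

146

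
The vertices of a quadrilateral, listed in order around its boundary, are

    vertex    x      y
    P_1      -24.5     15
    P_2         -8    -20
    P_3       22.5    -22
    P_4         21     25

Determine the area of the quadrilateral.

P_1→P_2: (-24.5)(-20) − (-8)(15) = 610
P_2→P_3: (-8)(-22) − (22.5)(-20) = 626
P_3→P_4: (22.5)(25) − (21)(-22) = 1024.5
P_4→P_1: (21)(15) − (-24.5)(25) = 927.5
Σ = 3188
Area = |Σ|/2 = 1594.

1594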